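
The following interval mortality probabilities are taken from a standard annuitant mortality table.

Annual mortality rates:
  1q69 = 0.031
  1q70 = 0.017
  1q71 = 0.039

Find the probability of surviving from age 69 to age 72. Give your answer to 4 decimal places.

3p69 = (1 − 0.031) × (1 − 0.017) × (1 − 0.039).
= 0.969 × 0.983 × 0.961 = 0.915378.

0.9154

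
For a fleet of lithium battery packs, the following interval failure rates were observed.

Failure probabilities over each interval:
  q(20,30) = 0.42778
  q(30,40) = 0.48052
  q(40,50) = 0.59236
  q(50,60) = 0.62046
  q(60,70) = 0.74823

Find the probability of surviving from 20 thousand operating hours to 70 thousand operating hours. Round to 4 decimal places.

0.0116

Chaining the interval survival probabilities: (1 − 0.42778) × (1 − 0.48052) × (1 − 0.59236) × (1 − 0.62046) × (1 − 0.74823).
= 0.57222 × 0.51948 × 0.40764 × 0.37954 × 0.25177 = 0.011579.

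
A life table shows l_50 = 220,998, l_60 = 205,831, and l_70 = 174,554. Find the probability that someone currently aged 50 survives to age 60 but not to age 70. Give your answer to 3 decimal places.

We want 10|10q50 = (l_60 − l_70)/l_50.
This is the probability of reaching 60 but not 70, conditional on being alive at 50: (l_60 − l_70) / l_50.
= (205,831 − 174,554) / 220,998 = 31,277 / 220,998 = 0.141526.

0.142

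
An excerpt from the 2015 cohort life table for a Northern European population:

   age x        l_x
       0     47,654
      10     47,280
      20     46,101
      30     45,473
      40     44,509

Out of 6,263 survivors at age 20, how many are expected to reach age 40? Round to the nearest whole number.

6047

The relevant probability is 44,509/46,101 = 0.965467.
Expected number = 6,263 × 0.965467 = 6047.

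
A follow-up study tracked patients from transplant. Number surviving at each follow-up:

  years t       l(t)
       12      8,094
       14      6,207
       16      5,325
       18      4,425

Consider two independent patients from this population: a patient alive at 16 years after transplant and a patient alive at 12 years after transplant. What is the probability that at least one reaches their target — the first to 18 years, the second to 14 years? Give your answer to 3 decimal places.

p₁ = l(18)/l(16) = 4,425/5,325 = 0.830986; p₂ = l(14)/l(12) = 6,207/8,094 = 0.766864.
P(at least one) = 1 − (1−p₁)(1−p₂) = 1 − 0.169014 × 0.233136 = 0.960597.

0.961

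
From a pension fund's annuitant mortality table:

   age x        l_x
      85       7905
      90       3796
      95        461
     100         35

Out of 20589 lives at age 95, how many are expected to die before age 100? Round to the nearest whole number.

The relevant probability is 1 − 35/461 = 0.924078.
Expected number = 20589 × 0.924078 = 19026.

19026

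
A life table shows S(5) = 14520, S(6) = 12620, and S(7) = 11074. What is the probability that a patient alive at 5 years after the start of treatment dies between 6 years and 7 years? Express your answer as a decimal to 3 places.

This is the probability of reaching 6 but not 7, conditional on being alive at 5: (S(6) − S(7)) / S(5).
= (12620 − 11074) / 14520 = 1546 / 14520 = 0.106474.

0.106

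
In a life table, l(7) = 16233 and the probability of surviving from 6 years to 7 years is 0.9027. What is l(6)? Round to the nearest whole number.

l(6) = l(7) / p = 16233 / 0.9027 = 17983.

17983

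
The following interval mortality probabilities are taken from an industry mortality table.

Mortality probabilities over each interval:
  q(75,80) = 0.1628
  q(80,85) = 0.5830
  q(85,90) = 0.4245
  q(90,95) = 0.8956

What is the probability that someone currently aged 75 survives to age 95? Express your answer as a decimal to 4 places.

The overall survival probability is (1 − 0.1628) × (1 − 0.5830) × (1 − 0.4245) × (1 − 0.8956).
= 0.8372 × 0.4170 × 0.5755 × 0.1044 = 0.020975.

0.0210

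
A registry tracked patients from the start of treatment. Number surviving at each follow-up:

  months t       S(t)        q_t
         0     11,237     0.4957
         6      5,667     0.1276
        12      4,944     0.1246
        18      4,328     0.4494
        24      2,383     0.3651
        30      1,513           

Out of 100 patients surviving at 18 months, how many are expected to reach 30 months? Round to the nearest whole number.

35

The relevant probability is 1,513/4,328 = 0.349584.
Expected number = 100 × 0.349584 = 35.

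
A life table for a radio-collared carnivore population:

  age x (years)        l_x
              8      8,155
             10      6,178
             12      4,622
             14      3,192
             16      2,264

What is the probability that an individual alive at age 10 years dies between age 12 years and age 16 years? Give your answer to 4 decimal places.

This is the probability of reaching 12 but not 16, conditional on being alive at 10: (l_12 − l_16) / l_10.
= (4,622 − 2,264) / 6,178 = 2,358 / 6,178 = 0.381677.

0.3817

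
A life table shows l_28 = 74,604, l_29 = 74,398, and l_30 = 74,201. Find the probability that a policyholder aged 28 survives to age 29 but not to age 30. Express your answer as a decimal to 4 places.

We want 1|1q28 = (l_29 − l_30)/l_28.
This is the probability of reaching 29 but not 30, conditional on being alive at 28: (l_29 − l_30) / l_28.
= (74,398 − 74,201) / 74,604 = 197 / 74,604 = 0.002641.

0.0026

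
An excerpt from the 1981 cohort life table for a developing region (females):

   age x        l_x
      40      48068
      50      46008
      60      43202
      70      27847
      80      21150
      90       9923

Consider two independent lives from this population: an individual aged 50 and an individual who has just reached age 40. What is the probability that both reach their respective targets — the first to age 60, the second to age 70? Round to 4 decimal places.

0.5440

p₁ = l_60/l_50 = 43202/46008 = 0.939011; p₂ = l_70/l_40 = 27847/48068 = 0.579325.
P(both) = p₁ × p₂ = 0.939011 × 0.579325 = 0.543993.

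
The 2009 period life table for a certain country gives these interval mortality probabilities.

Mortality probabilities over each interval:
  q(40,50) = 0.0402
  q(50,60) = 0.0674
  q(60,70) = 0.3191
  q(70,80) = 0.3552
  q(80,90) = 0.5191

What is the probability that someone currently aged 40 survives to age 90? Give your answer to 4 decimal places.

Survival from 40 to 90 is the product of surviving each interval: (1 − 0.0402) × (1 − 0.0674) × (1 − 0.3191) × (1 − 0.3552) × (1 − 0.5191).
= 0.9598 × 0.9326 × 0.6809 × 0.6448 × 0.4809 = 0.188990.

0.1890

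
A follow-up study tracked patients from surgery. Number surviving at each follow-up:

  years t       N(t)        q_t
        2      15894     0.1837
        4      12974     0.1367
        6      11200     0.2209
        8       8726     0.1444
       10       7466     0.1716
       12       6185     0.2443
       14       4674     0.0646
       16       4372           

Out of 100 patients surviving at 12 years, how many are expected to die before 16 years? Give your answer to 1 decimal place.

29.3

The relevant probability is 1 − 4372/6185 = 0.293129.
Expected number = 100 × 0.293129 = 29.3.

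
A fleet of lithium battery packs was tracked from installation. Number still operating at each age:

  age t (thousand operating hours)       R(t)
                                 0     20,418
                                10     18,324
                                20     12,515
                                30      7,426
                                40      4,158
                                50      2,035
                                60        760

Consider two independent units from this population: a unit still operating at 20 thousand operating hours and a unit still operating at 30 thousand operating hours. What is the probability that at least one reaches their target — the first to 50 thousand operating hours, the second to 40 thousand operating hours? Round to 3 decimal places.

p₁ = R(50)/R(20) = 2,035/12,515 = 0.162605; p₂ = R(40)/R(30) = 4,158/7,426 = 0.559925.
P(at least one) = 1 − (1−p₁)(1−p₂) = 1 − 0.837395 × 0.440075 = 0.631483.

0.631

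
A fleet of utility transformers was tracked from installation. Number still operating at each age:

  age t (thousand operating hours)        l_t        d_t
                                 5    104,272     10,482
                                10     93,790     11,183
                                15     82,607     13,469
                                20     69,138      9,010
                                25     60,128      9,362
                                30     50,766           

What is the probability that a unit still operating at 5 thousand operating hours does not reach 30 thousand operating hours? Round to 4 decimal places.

0.5131

P(fail before 30 | operational at 5) = 1 − l_30/l_5 = 1 − 50,766/104,272 = (53,506)/104,272 = 0.513139.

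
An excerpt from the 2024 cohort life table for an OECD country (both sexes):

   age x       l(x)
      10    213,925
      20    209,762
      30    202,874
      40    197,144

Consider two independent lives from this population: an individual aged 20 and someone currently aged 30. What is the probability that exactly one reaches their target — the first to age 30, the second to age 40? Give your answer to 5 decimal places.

0.05923

p₁ = l(30)/l(20) = 202,874/209,762 = 0.967163; p₂ = l(40)/l(30) = 197,144/202,874 = 0.971756.
P(exactly one) = p₁(1−p₂) + (1−p₁)p₂ = 0.027317 + 0.031910 = 0.059226.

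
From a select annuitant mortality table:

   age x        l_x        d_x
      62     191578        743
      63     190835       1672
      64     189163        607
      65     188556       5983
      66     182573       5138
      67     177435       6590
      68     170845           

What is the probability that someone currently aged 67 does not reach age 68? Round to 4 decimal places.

0.0371

P(die before 68 | alive at 67) = 1 − l_68/l_67 = 1 − 170845/177435 = (6590)/177435 = 0.037140.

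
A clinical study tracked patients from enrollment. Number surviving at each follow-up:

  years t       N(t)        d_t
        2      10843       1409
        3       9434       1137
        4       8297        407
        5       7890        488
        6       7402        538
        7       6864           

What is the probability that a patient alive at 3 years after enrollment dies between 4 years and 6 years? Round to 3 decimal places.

This is the probability of reaching 4 but not 6, conditional on being alive at 3: (N(4) − N(6)) / N(3).
= (8297 − 7402) / 9434 = 895 / 9434 = 0.094870.

0.095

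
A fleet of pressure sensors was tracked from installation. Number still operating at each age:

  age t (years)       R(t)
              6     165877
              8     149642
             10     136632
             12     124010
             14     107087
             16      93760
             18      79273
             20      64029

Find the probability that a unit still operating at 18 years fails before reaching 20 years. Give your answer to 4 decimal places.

P(fail before 20 | operational at 18) = 1 − R(20)/R(18) = 1 − 64029/79273 = (15244)/79273 = 0.192298.

0.1923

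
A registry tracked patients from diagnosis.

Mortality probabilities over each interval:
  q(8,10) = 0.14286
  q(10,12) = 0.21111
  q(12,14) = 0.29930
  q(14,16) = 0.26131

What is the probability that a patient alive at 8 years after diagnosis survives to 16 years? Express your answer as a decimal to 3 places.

Chaining the interval survival probabilities: (1 − 0.14286) × (1 − 0.21111) × (1 − 0.29930) × (1 − 0.26131).
= 0.85714 × 0.78889 × 0.70070 × 0.73869 = 0.349996.

0.350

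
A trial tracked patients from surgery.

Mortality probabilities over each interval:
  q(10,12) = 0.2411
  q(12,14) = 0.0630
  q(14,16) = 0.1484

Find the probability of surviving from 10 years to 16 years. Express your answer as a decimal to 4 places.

0.6056

Chaining the interval survival probabilities: (1 − 0.2411) × (1 − 0.0630) × (1 − 0.1484).
= 0.7589 × 0.9370 × 0.8516 = 0.605564.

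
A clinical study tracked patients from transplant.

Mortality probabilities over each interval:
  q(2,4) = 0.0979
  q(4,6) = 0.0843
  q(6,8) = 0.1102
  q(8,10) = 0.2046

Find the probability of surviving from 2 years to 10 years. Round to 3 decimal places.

0.585

The overall survival probability is (1 − 0.0979) × (1 − 0.0843) × (1 − 0.1102) × (1 − 0.2046).
= 0.9021 × 0.9157 × 0.8898 × 0.7954 = 0.584636.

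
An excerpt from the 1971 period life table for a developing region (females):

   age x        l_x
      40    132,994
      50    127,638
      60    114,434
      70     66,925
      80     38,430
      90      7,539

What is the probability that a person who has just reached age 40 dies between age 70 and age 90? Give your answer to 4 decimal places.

We want 30|20q40 = (l_70 − l_90)/l_40.
This is the probability of reaching 70 but not 90, conditional on being alive at 40: (l_70 − l_90) / l_40.
= (66,925 − 7,539) / 132,994 = 59,386 / 132,994 = 0.446531.

0.4465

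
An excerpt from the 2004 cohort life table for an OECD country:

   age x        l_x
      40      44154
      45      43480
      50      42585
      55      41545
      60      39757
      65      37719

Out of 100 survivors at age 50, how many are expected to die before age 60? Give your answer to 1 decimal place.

The relevant probability is 1 − 39757/42585 = 0.066408.
Expected number = 100 × 0.066408 = 6.6.

6.6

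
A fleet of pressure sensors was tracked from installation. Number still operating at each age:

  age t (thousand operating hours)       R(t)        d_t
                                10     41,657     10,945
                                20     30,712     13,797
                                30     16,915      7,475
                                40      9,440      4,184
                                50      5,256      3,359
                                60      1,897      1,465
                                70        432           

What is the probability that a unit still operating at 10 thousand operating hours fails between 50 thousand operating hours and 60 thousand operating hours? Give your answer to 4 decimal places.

This is the probability of reaching 50 but not 60, conditional on being operational at 10: (R(50) − R(60)) / R(10).
= (5,256 − 1,897) / 41,657 = 3,359 / 41,657 = 0.080635.

0.0806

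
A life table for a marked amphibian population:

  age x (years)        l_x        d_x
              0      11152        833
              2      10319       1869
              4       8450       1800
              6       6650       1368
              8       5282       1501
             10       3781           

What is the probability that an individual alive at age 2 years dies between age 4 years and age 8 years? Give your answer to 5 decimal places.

0.30701

This is the probability of reaching 4 but not 8, conditional on being alive at 2: (l_4 − l_8) / l_2.
= (8450 − 5282) / 10319 = 3168 / 10319 = 0.307006.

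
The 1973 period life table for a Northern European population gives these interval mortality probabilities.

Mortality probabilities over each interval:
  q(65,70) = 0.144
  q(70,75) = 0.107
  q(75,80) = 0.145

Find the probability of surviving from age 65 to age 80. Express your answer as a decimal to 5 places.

The overall survival probability is (1 − 0.144) × (1 − 0.107) × (1 − 0.145).
= 0.856 × 0.893 × 0.855 = 0.653569.

0.65357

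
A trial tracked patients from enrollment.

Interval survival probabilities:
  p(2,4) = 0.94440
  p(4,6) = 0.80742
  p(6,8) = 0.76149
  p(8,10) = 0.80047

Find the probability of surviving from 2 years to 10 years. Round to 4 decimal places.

P(survive 2→10) = 0.94440 × 0.80742 × 0.76149 × 0.80047.
= 0.464799.

0.4648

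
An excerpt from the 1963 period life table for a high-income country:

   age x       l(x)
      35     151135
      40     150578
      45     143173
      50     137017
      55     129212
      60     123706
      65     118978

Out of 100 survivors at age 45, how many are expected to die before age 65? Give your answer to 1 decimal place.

16.9

The relevant probability is 1 − 118978/143173 = 0.168991.
Expected number = 100 × 0.168991 = 16.9.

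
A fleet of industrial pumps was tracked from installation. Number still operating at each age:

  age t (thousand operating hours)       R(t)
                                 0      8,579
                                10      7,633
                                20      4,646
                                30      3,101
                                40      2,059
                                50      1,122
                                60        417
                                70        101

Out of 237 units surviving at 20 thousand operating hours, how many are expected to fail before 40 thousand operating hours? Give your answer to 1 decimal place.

132.0

The relevant probability is 1 − 2,059/4,646 = 0.556823.
Expected number = 237 × 0.556823 = 132.0.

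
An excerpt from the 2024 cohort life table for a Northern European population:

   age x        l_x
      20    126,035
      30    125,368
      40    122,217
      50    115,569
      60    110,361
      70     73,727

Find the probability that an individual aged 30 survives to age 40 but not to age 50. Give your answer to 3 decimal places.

0.053

We want 10|10q30 = (l_40 − l_50)/l_30.
This is the probability of reaching 40 but not 50, conditional on being alive at 30: (l_40 − l_50) / l_30.
= (122,217 − 115,569) / 125,368 = 6,648 / 125,368 = 0.053028.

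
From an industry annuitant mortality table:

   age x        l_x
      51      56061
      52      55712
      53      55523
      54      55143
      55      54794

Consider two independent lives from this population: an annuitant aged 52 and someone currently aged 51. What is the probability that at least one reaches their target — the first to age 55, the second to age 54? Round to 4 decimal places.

p₁ = l_55/l_52 = 54794/55712 = 0.983522; p₂ = l_54/l_51 = 55143/56061 = 0.983625.
P(at least one) = 1 − (1−p₁)(1−p₂) = 1 − 0.016478 × 0.016375 = 0.999730.

0.9997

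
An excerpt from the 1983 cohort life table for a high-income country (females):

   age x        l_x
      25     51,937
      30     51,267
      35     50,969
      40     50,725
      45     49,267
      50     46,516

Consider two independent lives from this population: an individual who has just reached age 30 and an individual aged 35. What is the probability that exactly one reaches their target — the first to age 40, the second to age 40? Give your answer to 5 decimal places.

0.01526

p₁ = l_40/l_30 = 50,725/51,267 = 0.989428; p₂ = l_40/l_35 = 50,725/50,969 = 0.995213.
P(exactly one) = p₁(1−p₂) + (1−p₁)p₂ = 0.004736 + 0.010521 = 0.015258.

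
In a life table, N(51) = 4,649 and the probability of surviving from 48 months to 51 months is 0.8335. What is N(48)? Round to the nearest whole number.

5578

N(48) = N(51) / p = 4,649 / 0.8335 = 5578.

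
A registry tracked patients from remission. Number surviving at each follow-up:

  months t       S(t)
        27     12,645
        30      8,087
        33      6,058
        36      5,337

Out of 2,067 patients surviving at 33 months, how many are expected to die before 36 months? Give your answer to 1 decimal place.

246.0

The relevant probability is 1 − 5,337/6,058 = 0.119016.
Expected number = 2,067 × 0.119016 = 246.0.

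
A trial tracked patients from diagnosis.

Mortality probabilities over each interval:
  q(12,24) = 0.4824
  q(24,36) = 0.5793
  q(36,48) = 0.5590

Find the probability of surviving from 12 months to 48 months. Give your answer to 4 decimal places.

0.0960

The overall survival probability is (1 − 0.4824) × (1 − 0.5793) × (1 − 0.5590).
= 0.5176 × 0.4207 × 0.4410 = 0.096030.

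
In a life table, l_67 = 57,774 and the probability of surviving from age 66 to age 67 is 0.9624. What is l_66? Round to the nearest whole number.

l_66 = l_67 / p = 57,774 / 0.9624 = 60031.

60031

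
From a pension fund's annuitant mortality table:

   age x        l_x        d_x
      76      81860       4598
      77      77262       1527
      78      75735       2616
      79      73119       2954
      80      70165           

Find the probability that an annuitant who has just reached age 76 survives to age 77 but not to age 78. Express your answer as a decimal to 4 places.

We want 1|1q76 = (l_77 − l_78)/l_76.
This is the probability of reaching 77 but not 78, conditional on being alive at 76: (l_77 − l_78) / l_76.
= (77262 − 75735) / 81860 = 1527 / 81860 = 0.018654.

0.0187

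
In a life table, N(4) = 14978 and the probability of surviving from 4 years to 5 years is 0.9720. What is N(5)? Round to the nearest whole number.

N(5) = N(4) × p = 14978 × 0.9720 = 14559.

14559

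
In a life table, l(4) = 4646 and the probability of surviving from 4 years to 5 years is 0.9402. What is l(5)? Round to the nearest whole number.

4368

l(5) = l(4) × p = 4646 × 0.9402 = 4368.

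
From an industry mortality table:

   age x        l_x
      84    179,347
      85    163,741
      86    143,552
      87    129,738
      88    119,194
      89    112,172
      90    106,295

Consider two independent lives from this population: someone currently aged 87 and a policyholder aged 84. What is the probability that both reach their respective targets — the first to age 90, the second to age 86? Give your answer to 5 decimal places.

p₁ = l_90/l_87 = 106,295/129,738 = 0.819305; p₂ = l_86/l_84 = 143,552/179,347 = 0.800415.
P(both) = p₁ × p₂ = 0.819305 × 0.800415 = 0.655784.

0.65578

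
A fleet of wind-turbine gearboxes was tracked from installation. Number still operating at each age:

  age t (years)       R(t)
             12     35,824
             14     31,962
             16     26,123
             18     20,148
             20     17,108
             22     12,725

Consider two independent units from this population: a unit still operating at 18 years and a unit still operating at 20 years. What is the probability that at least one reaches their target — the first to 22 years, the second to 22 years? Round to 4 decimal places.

0.9056

p₁ = R(22)/R(18) = 12,725/20,148 = 0.631576; p₂ = R(22)/R(20) = 12,725/17,108 = 0.743804.
P(at least one) = 1 − (1−p₁)(1−p₂) = 1 − 0.368424 × 0.256196 = 0.905611.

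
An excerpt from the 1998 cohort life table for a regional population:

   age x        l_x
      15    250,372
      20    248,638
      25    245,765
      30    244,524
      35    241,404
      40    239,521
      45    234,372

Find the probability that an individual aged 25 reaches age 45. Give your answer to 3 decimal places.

0.954

The conditional survival probability is l_45/l_25 = 234,372/245,765 = 0.953643.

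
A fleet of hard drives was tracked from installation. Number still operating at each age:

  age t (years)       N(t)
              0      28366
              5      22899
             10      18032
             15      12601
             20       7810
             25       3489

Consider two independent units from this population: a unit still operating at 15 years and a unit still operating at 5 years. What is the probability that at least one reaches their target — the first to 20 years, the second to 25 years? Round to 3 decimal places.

0.678

p₁ = N(20)/N(15) = 7810/12601 = 0.619792; p₂ = N(25)/N(5) = 3489/22899 = 0.152365.
P(at least one) = 1 − (1−p₁)(1−p₂) = 1 − 0.380208 × 0.847635 = 0.677722.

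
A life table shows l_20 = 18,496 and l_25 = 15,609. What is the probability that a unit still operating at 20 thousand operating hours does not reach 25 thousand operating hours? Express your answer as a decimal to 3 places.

P(fail before 25 | operational at 20) = 1 − l_25/l_20 = 1 − 15,609/18,496 = (2,887)/18,496 = 0.156088.

0.156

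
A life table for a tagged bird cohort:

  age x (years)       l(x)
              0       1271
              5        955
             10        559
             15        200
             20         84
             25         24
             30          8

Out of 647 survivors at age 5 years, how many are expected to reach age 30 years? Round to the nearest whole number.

The relevant probability is 8/955 = 0.008377.
Expected number = 647 × 0.008377 = 5.

5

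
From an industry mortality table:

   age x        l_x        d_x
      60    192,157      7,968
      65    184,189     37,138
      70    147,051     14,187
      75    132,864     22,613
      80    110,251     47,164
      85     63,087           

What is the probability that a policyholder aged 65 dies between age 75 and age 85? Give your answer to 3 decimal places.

We want 10|10q65 = (l_75 − l_85)/l_65.
This is the probability of reaching 75 but not 85, conditional on being alive at 65: (l_75 − l_85) / l_65.
= (132,864 − 63,087) / 184,189 = 69,777 / 184,189 = 0.378834.

0.379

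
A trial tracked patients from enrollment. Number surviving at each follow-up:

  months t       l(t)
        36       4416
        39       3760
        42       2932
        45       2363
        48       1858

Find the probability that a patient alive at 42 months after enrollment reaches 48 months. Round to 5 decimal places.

The conditional survival probability is l(48)/l(42) = 1858/2932 = 0.633697.

0.63370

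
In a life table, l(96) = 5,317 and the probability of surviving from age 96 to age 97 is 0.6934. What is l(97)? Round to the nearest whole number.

l(97) = l(96) × p = 5,317 × 0.6934 = 3687.

3687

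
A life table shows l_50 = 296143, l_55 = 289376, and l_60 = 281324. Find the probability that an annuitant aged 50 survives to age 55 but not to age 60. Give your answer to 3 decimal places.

This is the probability of reaching 55 but not 60, conditional on being alive at 50: (l_55 − l_60) / l_50.
= (289376 − 281324) / 296143 = 8052 / 296143 = 0.027190.

0.027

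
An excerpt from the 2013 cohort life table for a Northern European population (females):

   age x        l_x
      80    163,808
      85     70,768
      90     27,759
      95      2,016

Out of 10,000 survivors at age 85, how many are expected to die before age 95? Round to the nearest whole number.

The relevant probability is 1 − 2,016/70,768 = 0.971513.
Expected number = 10,000 × 0.971513 = 9715.

9715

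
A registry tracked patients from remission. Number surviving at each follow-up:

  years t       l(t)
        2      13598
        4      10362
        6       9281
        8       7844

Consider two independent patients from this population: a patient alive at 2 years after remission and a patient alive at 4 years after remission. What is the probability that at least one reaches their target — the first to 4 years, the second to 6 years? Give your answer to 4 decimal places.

0.9752

p₁ = l(4)/l(2) = 10362/13598 = 0.762024; p₂ = l(6)/l(4) = 9281/10362 = 0.895677.
P(at least one) = 1 − (1−p₁)(1−p₂) = 1 − 0.237976 × 0.104323 = 0.975174.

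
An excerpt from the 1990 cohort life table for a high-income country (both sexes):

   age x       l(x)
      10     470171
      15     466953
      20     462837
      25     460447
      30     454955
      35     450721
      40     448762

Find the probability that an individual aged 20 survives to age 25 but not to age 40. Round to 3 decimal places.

This is the probability of reaching 25 but not 40, conditional on being alive at 20: (l(25) − l(40)) / l(20).
= (460447 − 448762) / 462837 = 11685 / 462837 = 0.025246.

0.025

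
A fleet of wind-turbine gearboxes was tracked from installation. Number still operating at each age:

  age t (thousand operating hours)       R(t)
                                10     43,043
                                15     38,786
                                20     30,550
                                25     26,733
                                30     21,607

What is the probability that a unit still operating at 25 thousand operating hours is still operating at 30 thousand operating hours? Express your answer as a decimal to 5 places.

0.80825

The conditional survival probability is R(30)/R(25) = 21,607/26,733 = 0.808252.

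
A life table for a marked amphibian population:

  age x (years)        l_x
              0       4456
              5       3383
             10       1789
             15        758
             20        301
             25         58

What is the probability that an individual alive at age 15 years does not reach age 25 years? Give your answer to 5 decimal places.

0.92348

P(die before 25 | alive at 15) = 1 − l_25/l_15 = 1 − 58/758 = (700)/758 = 0.923483.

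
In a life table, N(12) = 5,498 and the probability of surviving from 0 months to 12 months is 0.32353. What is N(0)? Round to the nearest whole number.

16994

N(0) = N(12) / p = 5,498 / 0.32353 = 16994.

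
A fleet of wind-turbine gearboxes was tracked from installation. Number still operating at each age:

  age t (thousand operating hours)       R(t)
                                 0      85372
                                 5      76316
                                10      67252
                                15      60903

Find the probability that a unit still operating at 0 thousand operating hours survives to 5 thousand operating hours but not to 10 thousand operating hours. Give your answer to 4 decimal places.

0.1062

This is the probability of reaching 5 but not 10, conditional on being operational at 0: (R(5) − R(10)) / R(0).
= (76316 − 67252) / 85372 = 9064 / 85372 = 0.106171.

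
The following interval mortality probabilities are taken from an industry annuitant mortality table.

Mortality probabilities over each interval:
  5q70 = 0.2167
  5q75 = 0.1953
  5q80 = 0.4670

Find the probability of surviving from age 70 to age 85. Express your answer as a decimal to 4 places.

Chaining the interval survival probabilities: (1 − 0.2167) × (1 − 0.1953) × (1 − 0.4670).
= 0.7833 × 0.8047 × 0.5330 = 0.335961.

0.3360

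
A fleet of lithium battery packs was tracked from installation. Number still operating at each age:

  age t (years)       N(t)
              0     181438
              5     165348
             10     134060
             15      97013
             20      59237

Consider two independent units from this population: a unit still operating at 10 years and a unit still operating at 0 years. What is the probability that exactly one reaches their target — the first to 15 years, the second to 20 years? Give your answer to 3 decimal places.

0.578

p₁ = N(15)/N(10) = 97013/134060 = 0.723654; p₂ = N(20)/N(0) = 59237/181438 = 0.326486.
P(exactly one) = p₁(1−p₂) + (1−p₁)p₂ = 0.487391 + 0.090223 = 0.577614.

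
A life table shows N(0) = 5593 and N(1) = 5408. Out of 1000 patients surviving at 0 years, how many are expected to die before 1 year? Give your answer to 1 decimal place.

33.1

The relevant probability is 1 − 5408/5593 = 0.033077.
Expected number = 1000 × 0.033077 = 33.1.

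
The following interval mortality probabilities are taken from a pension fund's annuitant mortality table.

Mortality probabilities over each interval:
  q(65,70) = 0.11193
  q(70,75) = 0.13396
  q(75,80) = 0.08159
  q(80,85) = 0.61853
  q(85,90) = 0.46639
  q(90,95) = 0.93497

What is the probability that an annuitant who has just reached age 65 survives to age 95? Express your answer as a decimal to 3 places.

0.009

The overall survival probability is (1 − 0.11193) × (1 − 0.13396) × (1 − 0.08159) × (1 − 0.61853) × (1 − 0.46639) × (1 − 0.93497).
= 0.88807 × 0.86604 × 0.91841 × 0.38147 × 0.53361 × 0.06503 = 0.009350.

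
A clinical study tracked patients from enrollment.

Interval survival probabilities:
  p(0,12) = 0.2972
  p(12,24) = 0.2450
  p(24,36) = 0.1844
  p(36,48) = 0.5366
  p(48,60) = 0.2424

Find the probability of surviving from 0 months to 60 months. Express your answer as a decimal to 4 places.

0.0017

Chaining the interval survival probabilities: 0.2972 × 0.2450 × 0.1844 × 0.5366 × 0.2424.
= 0.001746.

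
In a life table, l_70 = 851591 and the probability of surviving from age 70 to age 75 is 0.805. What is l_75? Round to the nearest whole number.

685531

l_75 = l_70 × p = 851591 × 0.805 = 685531.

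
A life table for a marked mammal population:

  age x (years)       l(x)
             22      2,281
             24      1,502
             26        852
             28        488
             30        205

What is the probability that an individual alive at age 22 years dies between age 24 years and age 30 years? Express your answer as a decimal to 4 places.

0.5686

This is the probability of reaching 24 but not 30, conditional on being alive at 22: (l(24) − l(30)) / l(22).
= (1,502 − 205) / 2,281 = 1,297 / 2,281 = 0.568610.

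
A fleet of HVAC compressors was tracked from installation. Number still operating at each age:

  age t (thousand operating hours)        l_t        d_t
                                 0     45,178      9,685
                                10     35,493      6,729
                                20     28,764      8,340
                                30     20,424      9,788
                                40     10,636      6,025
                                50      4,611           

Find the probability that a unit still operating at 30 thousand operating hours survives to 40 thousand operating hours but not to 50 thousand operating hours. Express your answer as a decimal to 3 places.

0.295

This is the probability of reaching 40 but not 50, conditional on being operational at 30: (l_40 − l_50) / l_30.
= (10,636 − 4,611) / 20,424 = 6,025 / 20,424 = 0.294996.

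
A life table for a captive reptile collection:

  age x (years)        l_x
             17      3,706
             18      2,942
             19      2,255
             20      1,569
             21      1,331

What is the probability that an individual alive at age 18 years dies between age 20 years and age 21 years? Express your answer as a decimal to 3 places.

0.081

This is the probability of reaching 20 but not 21, conditional on being alive at 18: (l_20 − l_21) / l_18.
= (1,569 − 1,331) / 2,942 = 238 / 2,942 = 0.080897.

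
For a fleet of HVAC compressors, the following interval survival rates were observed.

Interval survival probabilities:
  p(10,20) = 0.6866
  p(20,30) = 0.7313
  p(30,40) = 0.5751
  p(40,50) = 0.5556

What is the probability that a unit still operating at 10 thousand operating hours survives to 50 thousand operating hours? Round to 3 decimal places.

The overall survival probability is 0.6866 × 0.7313 × 0.5751 × 0.5556.
= 0.160437.

0.160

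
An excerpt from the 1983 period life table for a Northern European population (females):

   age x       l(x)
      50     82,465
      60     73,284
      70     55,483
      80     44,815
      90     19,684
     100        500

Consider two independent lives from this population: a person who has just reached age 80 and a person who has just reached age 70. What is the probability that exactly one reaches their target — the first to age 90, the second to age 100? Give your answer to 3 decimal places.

0.440

p₁ = l(90)/l(80) = 19,684/44,815 = 0.439228; p₂ = l(100)/l(70) = 500/55,483 = 0.009012.
P(exactly one) = p₁(1−p₂) + (1−p₁)p₂ = 0.435270 + 0.005054 = 0.440323.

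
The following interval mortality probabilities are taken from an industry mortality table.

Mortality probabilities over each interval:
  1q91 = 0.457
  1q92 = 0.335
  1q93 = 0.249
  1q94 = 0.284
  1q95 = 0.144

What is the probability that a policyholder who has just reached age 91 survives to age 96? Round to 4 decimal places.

Chaining the interval survival probabilities: (1 − 0.457) × (1 − 0.335) × (1 − 0.249) × (1 − 0.284) × (1 − 0.144).
= 0.543 × 0.665 × 0.751 × 0.716 × 0.856 = 0.166207.

0.1662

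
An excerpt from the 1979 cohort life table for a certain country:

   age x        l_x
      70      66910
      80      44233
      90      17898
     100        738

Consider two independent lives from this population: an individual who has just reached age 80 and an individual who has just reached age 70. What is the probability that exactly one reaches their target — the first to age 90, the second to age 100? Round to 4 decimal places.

p₁ = l_90/l_80 = 17898/44233 = 0.404630; p₂ = l_100/l_70 = 738/66910 = 0.011030.
P(exactly one) = p₁(1−p₂) + (1−p₁)p₂ = 0.400167 + 0.006567 = 0.406734.

0.4067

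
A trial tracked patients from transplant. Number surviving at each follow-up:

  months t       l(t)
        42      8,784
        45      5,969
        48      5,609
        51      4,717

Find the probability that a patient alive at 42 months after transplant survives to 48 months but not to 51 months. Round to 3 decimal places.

0.102

This is the probability of reaching 48 but not 51, conditional on being alive at 42: (l(48) − l(51)) / l(42).
= (5,609 − 4,717) / 8,784 = 892 / 8,784 = 0.101548.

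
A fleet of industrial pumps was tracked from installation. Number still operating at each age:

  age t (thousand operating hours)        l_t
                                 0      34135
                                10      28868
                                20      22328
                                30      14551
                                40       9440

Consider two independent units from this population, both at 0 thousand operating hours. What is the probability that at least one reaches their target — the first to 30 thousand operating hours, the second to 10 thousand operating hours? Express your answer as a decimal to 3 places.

p₁ = l_30/l_0 = 14551/34135 = 0.426278; p₂ = l_10/l_0 = 28868/34135 = 0.845701.
P(at least one) = 1 − (1−p₁)(1−p₂) = 1 − 0.573722 × 0.154299 = 0.911475.

0.911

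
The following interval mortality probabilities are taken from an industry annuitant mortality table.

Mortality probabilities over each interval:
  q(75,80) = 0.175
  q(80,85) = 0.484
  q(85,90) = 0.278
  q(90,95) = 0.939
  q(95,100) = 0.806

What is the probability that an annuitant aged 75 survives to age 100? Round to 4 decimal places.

0.0036

Survival from 75 to 100 is the product of surviving each interval: (1 − 0.175) × (1 − 0.484) × (1 − 0.278) × (1 − 0.939) × (1 − 0.806).
= 0.825 × 0.516 × 0.722 × 0.061 × 0.194 = 0.003637.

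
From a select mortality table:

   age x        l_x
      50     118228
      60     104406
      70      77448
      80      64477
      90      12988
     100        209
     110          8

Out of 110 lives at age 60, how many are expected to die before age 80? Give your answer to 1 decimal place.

42.1

The relevant probability is 1 − 64477/104406 = 0.382440.
Expected number = 110 × 0.382440 = 42.1.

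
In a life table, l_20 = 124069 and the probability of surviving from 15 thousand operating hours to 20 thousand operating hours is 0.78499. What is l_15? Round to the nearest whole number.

l_15 = l_20 / p = 124069 / 0.78499 = 158052.

158052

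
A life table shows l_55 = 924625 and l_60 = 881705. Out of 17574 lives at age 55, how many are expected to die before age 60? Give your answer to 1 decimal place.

The relevant probability is 1 − 881705/924625 = 0.046419.
Expected number = 17574 × 0.046419 = 815.8.

815.8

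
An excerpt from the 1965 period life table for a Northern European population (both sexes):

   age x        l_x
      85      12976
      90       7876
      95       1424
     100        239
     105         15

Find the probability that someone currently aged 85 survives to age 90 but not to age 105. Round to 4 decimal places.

0.6058

We want 5|15q85 = (l_90 − l_105)/l_85.
This is the probability of reaching 90 but not 105, conditional on being alive at 85: (l_90 − l_105) / l_85.
= (7876 − 15) / 12976 = 7861 / 12976 = 0.605811.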